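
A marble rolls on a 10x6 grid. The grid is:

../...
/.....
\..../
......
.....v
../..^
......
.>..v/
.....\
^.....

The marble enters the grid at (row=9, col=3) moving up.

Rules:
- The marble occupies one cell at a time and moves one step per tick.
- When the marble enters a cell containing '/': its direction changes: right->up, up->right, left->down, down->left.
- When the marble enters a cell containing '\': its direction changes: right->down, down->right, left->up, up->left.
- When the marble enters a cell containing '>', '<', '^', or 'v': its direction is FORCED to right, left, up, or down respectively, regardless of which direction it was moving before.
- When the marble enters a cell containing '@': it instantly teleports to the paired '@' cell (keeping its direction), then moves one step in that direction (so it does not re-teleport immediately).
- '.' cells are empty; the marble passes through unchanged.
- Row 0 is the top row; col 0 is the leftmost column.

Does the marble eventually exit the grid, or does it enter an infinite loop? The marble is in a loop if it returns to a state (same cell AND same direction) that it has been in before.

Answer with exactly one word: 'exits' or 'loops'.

Answer: exits

Derivation:
Step 1: enter (9,3), '.' pass, move up to (8,3)
Step 2: enter (8,3), '.' pass, move up to (7,3)
Step 3: enter (7,3), '.' pass, move up to (6,3)
Step 4: enter (6,3), '.' pass, move up to (5,3)
Step 5: enter (5,3), '.' pass, move up to (4,3)
Step 6: enter (4,3), '.' pass, move up to (3,3)
Step 7: enter (3,3), '.' pass, move up to (2,3)
Step 8: enter (2,3), '.' pass, move up to (1,3)
Step 9: enter (1,3), '.' pass, move up to (0,3)
Step 10: enter (0,3), '.' pass, move up to (-1,3)
Step 11: at (-1,3) — EXIT via top edge, pos 3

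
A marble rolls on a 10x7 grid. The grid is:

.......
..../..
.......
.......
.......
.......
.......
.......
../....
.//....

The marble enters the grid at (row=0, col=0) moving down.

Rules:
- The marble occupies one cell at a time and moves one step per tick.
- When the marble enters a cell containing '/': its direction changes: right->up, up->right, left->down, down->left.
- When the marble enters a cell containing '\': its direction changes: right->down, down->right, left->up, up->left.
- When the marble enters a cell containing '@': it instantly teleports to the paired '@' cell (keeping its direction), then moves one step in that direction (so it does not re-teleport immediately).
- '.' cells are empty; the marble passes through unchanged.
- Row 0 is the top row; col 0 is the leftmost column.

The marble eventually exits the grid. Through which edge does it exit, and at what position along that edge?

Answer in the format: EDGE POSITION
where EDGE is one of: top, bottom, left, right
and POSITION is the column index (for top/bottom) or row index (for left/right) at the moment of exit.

Step 1: enter (0,0), '.' pass, move down to (1,0)
Step 2: enter (1,0), '.' pass, move down to (2,0)
Step 3: enter (2,0), '.' pass, move down to (3,0)
Step 4: enter (3,0), '.' pass, move down to (4,0)
Step 5: enter (4,0), '.' pass, move down to (5,0)
Step 6: enter (5,0), '.' pass, move down to (6,0)
Step 7: enter (6,0), '.' pass, move down to (7,0)
Step 8: enter (7,0), '.' pass, move down to (8,0)
Step 9: enter (8,0), '.' pass, move down to (9,0)
Step 10: enter (9,0), '.' pass, move down to (10,0)
Step 11: at (10,0) — EXIT via bottom edge, pos 0

Answer: bottom 0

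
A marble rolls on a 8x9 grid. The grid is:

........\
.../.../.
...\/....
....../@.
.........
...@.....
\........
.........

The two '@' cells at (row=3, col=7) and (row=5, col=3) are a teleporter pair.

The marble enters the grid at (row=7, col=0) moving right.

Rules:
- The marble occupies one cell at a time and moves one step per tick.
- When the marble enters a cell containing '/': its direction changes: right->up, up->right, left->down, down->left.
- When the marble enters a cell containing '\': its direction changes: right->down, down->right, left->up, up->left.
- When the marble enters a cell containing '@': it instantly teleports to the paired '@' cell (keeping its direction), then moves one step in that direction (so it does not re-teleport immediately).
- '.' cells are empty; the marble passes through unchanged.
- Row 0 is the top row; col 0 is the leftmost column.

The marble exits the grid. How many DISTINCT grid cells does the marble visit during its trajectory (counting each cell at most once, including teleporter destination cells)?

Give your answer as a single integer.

Answer: 9

Derivation:
Step 1: enter (7,0), '.' pass, move right to (7,1)
Step 2: enter (7,1), '.' pass, move right to (7,2)
Step 3: enter (7,2), '.' pass, move right to (7,3)
Step 4: enter (7,3), '.' pass, move right to (7,4)
Step 5: enter (7,4), '.' pass, move right to (7,5)
Step 6: enter (7,5), '.' pass, move right to (7,6)
Step 7: enter (7,6), '.' pass, move right to (7,7)
Step 8: enter (7,7), '.' pass, move right to (7,8)
Step 9: enter (7,8), '.' pass, move right to (7,9)
Step 10: at (7,9) — EXIT via right edge, pos 7
Distinct cells visited: 9 (path length 9)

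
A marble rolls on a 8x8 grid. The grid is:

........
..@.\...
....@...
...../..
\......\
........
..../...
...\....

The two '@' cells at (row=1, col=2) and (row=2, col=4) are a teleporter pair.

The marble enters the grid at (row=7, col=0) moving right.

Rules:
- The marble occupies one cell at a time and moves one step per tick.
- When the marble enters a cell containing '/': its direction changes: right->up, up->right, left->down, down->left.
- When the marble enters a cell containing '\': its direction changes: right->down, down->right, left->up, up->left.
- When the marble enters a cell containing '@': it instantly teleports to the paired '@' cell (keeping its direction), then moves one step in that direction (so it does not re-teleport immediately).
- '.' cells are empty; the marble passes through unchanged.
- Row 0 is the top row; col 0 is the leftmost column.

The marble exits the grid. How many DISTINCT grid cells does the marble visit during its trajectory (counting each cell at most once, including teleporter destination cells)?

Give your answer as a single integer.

Step 1: enter (7,0), '.' pass, move right to (7,1)
Step 2: enter (7,1), '.' pass, move right to (7,2)
Step 3: enter (7,2), '.' pass, move right to (7,3)
Step 4: enter (7,3), '\' deflects right->down, move down to (8,3)
Step 5: at (8,3) — EXIT via bottom edge, pos 3
Distinct cells visited: 4 (path length 4)

Answer: 4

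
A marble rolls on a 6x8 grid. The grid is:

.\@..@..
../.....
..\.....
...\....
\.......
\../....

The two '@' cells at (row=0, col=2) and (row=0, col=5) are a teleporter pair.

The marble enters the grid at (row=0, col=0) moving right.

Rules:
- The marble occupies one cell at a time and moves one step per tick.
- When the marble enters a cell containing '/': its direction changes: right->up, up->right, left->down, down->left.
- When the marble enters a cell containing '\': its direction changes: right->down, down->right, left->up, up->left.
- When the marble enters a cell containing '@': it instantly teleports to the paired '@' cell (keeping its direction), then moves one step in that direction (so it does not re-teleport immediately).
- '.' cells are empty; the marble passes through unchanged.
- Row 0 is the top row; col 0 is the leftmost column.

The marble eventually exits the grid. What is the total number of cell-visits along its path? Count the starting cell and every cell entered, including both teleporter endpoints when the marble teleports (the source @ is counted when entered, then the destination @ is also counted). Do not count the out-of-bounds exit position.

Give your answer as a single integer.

Step 1: enter (0,0), '.' pass, move right to (0,1)
Step 2: enter (0,1), '\' deflects right->down, move down to (1,1)
Step 3: enter (1,1), '.' pass, move down to (2,1)
Step 4: enter (2,1), '.' pass, move down to (3,1)
Step 5: enter (3,1), '.' pass, move down to (4,1)
Step 6: enter (4,1), '.' pass, move down to (5,1)
Step 7: enter (5,1), '.' pass, move down to (6,1)
Step 8: at (6,1) — EXIT via bottom edge, pos 1
Path length (cell visits): 7

Answer: 7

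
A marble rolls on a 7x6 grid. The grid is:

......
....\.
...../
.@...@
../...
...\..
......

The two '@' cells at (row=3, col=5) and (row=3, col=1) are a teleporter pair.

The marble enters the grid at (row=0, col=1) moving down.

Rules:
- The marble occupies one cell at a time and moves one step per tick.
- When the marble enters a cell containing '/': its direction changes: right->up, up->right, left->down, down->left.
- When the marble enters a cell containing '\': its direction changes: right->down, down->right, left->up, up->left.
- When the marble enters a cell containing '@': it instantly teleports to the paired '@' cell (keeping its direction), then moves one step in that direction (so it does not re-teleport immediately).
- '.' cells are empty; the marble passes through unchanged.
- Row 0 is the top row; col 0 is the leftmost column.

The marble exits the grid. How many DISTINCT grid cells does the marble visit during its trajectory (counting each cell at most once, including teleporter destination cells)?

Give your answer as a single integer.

Answer: 8

Derivation:
Step 1: enter (0,1), '.' pass, move down to (1,1)
Step 2: enter (1,1), '.' pass, move down to (2,1)
Step 3: enter (2,1), '.' pass, move down to (3,1)
Step 4: enter (3,1), '@' teleport (3,1)->(3,5), also enter (3,5), move down to (4,5)
Step 5: enter (4,5), '.' pass, move down to (5,5)
Step 6: enter (5,5), '.' pass, move down to (6,5)
Step 7: enter (6,5), '.' pass, move down to (7,5)
Step 8: at (7,5) — EXIT via bottom edge, pos 5
Distinct cells visited: 8 (path length 8)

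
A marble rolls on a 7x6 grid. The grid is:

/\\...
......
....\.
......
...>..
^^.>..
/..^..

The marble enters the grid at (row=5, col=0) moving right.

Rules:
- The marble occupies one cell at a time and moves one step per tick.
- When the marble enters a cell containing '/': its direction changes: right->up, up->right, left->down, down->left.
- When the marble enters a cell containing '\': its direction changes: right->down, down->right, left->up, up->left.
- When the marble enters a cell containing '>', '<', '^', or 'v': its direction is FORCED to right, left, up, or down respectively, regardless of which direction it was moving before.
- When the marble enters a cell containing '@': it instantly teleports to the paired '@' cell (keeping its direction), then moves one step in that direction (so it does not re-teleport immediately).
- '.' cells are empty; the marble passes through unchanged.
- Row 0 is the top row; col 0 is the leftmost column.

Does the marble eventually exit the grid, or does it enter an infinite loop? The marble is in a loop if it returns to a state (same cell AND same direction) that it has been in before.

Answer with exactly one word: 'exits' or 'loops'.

Step 1: enter (5,0), '^' forces right->up, move up to (4,0)
Step 2: enter (4,0), '.' pass, move up to (3,0)
Step 3: enter (3,0), '.' pass, move up to (2,0)
Step 4: enter (2,0), '.' pass, move up to (1,0)
Step 5: enter (1,0), '.' pass, move up to (0,0)
Step 6: enter (0,0), '/' deflects up->right, move right to (0,1)
Step 7: enter (0,1), '\' deflects right->down, move down to (1,1)
Step 8: enter (1,1), '.' pass, move down to (2,1)
Step 9: enter (2,1), '.' pass, move down to (3,1)
Step 10: enter (3,1), '.' pass, move down to (4,1)
Step 11: enter (4,1), '.' pass, move down to (5,1)
Step 12: enter (5,1), '^' forces down->up, move up to (4,1)
Step 13: enter (4,1), '.' pass, move up to (3,1)
Step 14: enter (3,1), '.' pass, move up to (2,1)
Step 15: enter (2,1), '.' pass, move up to (1,1)
Step 16: enter (1,1), '.' pass, move up to (0,1)
Step 17: enter (0,1), '\' deflects up->left, move left to (0,0)
Step 18: enter (0,0), '/' deflects left->down, move down to (1,0)
Step 19: enter (1,0), '.' pass, move down to (2,0)
Step 20: enter (2,0), '.' pass, move down to (3,0)
Step 21: enter (3,0), '.' pass, move down to (4,0)
Step 22: enter (4,0), '.' pass, move down to (5,0)
Step 23: enter (5,0), '^' forces down->up, move up to (4,0)
Step 24: at (4,0) dir=up — LOOP DETECTED (seen before)

Answer: loops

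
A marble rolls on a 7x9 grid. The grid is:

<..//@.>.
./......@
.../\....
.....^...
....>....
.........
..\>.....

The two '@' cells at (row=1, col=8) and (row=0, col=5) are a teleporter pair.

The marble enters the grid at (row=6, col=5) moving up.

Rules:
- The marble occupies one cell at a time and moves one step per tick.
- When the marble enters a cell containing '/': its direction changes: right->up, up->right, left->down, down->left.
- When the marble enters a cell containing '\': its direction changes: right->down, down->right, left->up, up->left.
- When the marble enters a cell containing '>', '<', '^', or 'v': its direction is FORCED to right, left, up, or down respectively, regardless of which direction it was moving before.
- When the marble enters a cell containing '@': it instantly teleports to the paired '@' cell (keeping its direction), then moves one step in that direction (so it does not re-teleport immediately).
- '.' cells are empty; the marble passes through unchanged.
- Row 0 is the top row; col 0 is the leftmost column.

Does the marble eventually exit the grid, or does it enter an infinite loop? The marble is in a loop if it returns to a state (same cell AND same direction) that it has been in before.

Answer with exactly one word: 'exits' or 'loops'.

Step 1: enter (6,5), '.' pass, move up to (5,5)
Step 2: enter (5,5), '.' pass, move up to (4,5)
Step 3: enter (4,5), '.' pass, move up to (3,5)
Step 4: enter (3,5), '^' forces up->up, move up to (2,5)
Step 5: enter (2,5), '.' pass, move up to (1,5)
Step 6: enter (1,5), '.' pass, move up to (0,5)
Step 7: enter (0,5), '@' teleport (0,5)->(1,8), also enter (1,8), move up to (0,8)
Step 8: enter (0,8), '.' pass, move up to (-1,8)
Step 9: at (-1,8) — EXIT via top edge, pos 8

Answer: exits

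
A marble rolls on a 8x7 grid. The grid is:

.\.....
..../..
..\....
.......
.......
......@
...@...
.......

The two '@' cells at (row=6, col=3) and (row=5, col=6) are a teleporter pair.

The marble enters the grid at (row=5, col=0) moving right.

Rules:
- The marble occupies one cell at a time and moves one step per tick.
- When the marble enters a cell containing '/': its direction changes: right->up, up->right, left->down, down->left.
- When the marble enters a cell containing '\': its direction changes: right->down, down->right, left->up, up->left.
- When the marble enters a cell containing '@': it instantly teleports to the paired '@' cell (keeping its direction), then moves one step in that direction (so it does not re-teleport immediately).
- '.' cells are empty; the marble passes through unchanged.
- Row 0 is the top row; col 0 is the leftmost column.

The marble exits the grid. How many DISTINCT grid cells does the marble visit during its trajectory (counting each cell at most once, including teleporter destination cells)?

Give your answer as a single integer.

Step 1: enter (5,0), '.' pass, move right to (5,1)
Step 2: enter (5,1), '.' pass, move right to (5,2)
Step 3: enter (5,2), '.' pass, move right to (5,3)
Step 4: enter (5,3), '.' pass, move right to (5,4)
Step 5: enter (5,4), '.' pass, move right to (5,5)
Step 6: enter (5,5), '.' pass, move right to (5,6)
Step 7: enter (5,6), '@' teleport (5,6)->(6,3), also enter (6,3), move right to (6,4)
Step 8: enter (6,4), '.' pass, move right to (6,5)
Step 9: enter (6,5), '.' pass, move right to (6,6)
Step 10: enter (6,6), '.' pass, move right to (6,7)
Step 11: at (6,7) — EXIT via right edge, pos 6
Distinct cells visited: 11 (path length 11)

Answer: 11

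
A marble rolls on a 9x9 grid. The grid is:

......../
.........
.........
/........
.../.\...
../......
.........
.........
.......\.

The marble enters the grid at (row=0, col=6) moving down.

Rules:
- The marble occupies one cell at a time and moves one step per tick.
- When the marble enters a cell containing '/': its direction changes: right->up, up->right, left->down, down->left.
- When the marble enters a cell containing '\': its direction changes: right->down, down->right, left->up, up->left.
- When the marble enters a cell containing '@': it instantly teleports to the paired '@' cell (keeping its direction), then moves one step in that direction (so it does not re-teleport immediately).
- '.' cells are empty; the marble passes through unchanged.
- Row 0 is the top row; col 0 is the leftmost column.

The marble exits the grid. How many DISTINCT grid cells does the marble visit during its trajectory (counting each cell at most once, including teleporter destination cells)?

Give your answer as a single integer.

Answer: 9

Derivation:
Step 1: enter (0,6), '.' pass, move down to (1,6)
Step 2: enter (1,6), '.' pass, move down to (2,6)
Step 3: enter (2,6), '.' pass, move down to (3,6)
Step 4: enter (3,6), '.' pass, move down to (4,6)
Step 5: enter (4,6), '.' pass, move down to (5,6)
Step 6: enter (5,6), '.' pass, move down to (6,6)
Step 7: enter (6,6), '.' pass, move down to (7,6)
Step 8: enter (7,6), '.' pass, move down to (8,6)
Step 9: enter (8,6), '.' pass, move down to (9,6)
Step 10: at (9,6) — EXIT via bottom edge, pos 6
Distinct cells visited: 9 (path length 9)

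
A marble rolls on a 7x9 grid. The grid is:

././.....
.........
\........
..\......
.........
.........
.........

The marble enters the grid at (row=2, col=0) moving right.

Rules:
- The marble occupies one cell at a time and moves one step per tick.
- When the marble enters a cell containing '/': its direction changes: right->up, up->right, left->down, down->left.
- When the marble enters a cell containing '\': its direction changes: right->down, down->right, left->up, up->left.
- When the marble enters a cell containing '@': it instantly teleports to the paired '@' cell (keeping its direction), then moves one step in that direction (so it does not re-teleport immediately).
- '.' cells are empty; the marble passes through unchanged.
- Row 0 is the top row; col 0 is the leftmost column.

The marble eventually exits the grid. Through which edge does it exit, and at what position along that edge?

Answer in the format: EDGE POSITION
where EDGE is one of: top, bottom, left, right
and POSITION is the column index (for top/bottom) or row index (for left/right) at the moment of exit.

Step 1: enter (2,0), '\' deflects right->down, move down to (3,0)
Step 2: enter (3,0), '.' pass, move down to (4,0)
Step 3: enter (4,0), '.' pass, move down to (5,0)
Step 4: enter (5,0), '.' pass, move down to (6,0)
Step 5: enter (6,0), '.' pass, move down to (7,0)
Step 6: at (7,0) — EXIT via bottom edge, pos 0

Answer: bottom 0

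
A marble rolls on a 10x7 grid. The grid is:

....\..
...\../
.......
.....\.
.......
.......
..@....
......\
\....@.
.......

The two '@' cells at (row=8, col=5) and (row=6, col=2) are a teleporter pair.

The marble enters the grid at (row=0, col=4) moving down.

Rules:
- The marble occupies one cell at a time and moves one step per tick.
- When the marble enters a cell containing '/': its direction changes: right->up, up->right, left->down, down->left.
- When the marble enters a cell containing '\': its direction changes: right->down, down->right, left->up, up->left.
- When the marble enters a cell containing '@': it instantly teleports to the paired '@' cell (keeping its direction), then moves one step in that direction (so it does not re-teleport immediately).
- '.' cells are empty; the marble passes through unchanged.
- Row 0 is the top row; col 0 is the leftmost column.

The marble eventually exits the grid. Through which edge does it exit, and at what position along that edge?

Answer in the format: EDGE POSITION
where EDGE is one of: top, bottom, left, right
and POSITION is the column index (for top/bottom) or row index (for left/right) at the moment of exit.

Step 1: enter (0,4), '\' deflects down->right, move right to (0,5)
Step 2: enter (0,5), '.' pass, move right to (0,6)
Step 3: enter (0,6), '.' pass, move right to (0,7)
Step 4: at (0,7) — EXIT via right edge, pos 0

Answer: right 0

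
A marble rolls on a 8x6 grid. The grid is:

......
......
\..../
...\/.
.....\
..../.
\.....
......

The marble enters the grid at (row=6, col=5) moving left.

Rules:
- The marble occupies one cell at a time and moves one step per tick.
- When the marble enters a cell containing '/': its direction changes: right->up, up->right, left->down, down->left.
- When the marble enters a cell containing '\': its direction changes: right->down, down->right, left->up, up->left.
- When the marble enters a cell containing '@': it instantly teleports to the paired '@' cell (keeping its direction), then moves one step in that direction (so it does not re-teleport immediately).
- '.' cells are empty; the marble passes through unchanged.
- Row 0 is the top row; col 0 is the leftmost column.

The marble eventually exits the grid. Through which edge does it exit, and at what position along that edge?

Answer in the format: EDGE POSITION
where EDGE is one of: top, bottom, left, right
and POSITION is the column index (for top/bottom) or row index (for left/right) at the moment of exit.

Answer: left 2

Derivation:
Step 1: enter (6,5), '.' pass, move left to (6,4)
Step 2: enter (6,4), '.' pass, move left to (6,3)
Step 3: enter (6,3), '.' pass, move left to (6,2)
Step 4: enter (6,2), '.' pass, move left to (6,1)
Step 5: enter (6,1), '.' pass, move left to (6,0)
Step 6: enter (6,0), '\' deflects left->up, move up to (5,0)
Step 7: enter (5,0), '.' pass, move up to (4,0)
Step 8: enter (4,0), '.' pass, move up to (3,0)
Step 9: enter (3,0), '.' pass, move up to (2,0)
Step 10: enter (2,0), '\' deflects up->left, move left to (2,-1)
Step 11: at (2,-1) — EXIT via left edge, pos 2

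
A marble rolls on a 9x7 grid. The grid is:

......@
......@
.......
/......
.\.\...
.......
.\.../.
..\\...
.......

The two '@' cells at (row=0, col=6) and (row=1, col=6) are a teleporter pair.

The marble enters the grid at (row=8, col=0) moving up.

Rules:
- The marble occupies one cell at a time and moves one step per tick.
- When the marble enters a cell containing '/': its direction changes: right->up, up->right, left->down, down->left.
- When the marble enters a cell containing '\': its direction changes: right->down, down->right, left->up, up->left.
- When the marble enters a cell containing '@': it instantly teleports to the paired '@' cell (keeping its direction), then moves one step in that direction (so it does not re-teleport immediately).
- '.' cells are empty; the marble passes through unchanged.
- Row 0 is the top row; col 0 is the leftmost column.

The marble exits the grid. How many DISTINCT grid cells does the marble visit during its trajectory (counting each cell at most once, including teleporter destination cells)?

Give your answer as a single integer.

Step 1: enter (8,0), '.' pass, move up to (7,0)
Step 2: enter (7,0), '.' pass, move up to (6,0)
Step 3: enter (6,0), '.' pass, move up to (5,0)
Step 4: enter (5,0), '.' pass, move up to (4,0)
Step 5: enter (4,0), '.' pass, move up to (3,0)
Step 6: enter (3,0), '/' deflects up->right, move right to (3,1)
Step 7: enter (3,1), '.' pass, move right to (3,2)
Step 8: enter (3,2), '.' pass, move right to (3,3)
Step 9: enter (3,3), '.' pass, move right to (3,4)
Step 10: enter (3,4), '.' pass, move right to (3,5)
Step 11: enter (3,5), '.' pass, move right to (3,6)
Step 12: enter (3,6), '.' pass, move right to (3,7)
Step 13: at (3,7) — EXIT via right edge, pos 3
Distinct cells visited: 12 (path length 12)

Answer: 12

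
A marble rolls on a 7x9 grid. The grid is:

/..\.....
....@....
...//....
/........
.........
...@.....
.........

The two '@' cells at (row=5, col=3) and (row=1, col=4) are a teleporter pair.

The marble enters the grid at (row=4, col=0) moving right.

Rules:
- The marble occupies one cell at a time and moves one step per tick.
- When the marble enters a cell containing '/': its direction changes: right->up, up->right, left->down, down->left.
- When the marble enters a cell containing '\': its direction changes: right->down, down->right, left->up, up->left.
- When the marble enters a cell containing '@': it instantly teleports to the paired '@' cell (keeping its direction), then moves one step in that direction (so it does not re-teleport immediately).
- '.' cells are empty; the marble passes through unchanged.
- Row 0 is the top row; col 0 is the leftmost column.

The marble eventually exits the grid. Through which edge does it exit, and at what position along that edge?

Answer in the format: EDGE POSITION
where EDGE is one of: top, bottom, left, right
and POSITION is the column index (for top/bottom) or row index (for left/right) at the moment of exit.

Answer: right 4

Derivation:
Step 1: enter (4,0), '.' pass, move right to (4,1)
Step 2: enter (4,1), '.' pass, move right to (4,2)
Step 3: enter (4,2), '.' pass, move right to (4,3)
Step 4: enter (4,3), '.' pass, move right to (4,4)
Step 5: enter (4,4), '.' pass, move right to (4,5)
Step 6: enter (4,5), '.' pass, move right to (4,6)
Step 7: enter (4,6), '.' pass, move right to (4,7)
Step 8: enter (4,7), '.' pass, move right to (4,8)
Step 9: enter (4,8), '.' pass, move right to (4,9)
Step 10: at (4,9) — EXIT via right edge, pos 4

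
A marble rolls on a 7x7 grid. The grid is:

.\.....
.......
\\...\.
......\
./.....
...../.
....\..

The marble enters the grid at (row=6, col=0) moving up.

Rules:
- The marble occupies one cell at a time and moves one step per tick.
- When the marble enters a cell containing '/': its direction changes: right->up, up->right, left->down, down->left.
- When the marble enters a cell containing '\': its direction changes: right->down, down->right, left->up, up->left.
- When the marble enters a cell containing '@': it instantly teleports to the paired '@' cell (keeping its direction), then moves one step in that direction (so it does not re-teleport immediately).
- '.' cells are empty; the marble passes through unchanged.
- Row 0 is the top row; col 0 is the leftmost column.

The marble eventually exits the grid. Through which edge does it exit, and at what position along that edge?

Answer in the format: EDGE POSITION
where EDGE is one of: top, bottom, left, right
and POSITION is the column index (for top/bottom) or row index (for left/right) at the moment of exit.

Step 1: enter (6,0), '.' pass, move up to (5,0)
Step 2: enter (5,0), '.' pass, move up to (4,0)
Step 3: enter (4,0), '.' pass, move up to (3,0)
Step 4: enter (3,0), '.' pass, move up to (2,0)
Step 5: enter (2,0), '\' deflects up->left, move left to (2,-1)
Step 6: at (2,-1) — EXIT via left edge, pos 2

Answer: left 2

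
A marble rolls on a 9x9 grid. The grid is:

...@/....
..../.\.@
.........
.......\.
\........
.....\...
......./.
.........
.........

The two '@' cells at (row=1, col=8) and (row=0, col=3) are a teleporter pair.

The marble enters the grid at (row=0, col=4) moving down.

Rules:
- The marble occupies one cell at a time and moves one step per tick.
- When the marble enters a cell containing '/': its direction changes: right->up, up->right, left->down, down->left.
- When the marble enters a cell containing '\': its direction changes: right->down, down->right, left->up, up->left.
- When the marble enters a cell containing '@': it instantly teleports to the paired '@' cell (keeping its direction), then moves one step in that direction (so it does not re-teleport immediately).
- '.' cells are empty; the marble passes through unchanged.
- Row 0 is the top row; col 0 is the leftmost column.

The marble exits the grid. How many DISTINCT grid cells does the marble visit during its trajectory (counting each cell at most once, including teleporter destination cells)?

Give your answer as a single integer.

Answer: 6

Derivation:
Step 1: enter (0,4), '/' deflects down->left, move left to (0,3)
Step 2: enter (0,3), '@' teleport (0,3)->(1,8), also enter (1,8), move left to (1,7)
Step 3: enter (1,7), '.' pass, move left to (1,6)
Step 4: enter (1,6), '\' deflects left->up, move up to (0,6)
Step 5: enter (0,6), '.' pass, move up to (-1,6)
Step 6: at (-1,6) — EXIT via top edge, pos 6
Distinct cells visited: 6 (path length 6)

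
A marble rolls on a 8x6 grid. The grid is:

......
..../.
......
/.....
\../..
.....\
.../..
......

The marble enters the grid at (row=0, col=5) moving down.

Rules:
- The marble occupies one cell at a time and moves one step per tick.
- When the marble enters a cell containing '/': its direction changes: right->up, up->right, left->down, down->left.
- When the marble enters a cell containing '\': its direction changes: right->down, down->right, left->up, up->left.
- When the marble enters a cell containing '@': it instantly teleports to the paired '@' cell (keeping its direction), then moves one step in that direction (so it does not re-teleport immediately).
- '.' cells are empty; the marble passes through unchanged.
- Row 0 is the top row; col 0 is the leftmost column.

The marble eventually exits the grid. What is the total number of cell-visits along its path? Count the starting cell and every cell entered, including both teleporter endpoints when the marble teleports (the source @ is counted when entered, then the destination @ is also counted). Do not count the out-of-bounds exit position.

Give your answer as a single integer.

Step 1: enter (0,5), '.' pass, move down to (1,5)
Step 2: enter (1,5), '.' pass, move down to (2,5)
Step 3: enter (2,5), '.' pass, move down to (3,5)
Step 4: enter (3,5), '.' pass, move down to (4,5)
Step 5: enter (4,5), '.' pass, move down to (5,5)
Step 6: enter (5,5), '\' deflects down->right, move right to (5,6)
Step 7: at (5,6) — EXIT via right edge, pos 5
Path length (cell visits): 6

Answer: 6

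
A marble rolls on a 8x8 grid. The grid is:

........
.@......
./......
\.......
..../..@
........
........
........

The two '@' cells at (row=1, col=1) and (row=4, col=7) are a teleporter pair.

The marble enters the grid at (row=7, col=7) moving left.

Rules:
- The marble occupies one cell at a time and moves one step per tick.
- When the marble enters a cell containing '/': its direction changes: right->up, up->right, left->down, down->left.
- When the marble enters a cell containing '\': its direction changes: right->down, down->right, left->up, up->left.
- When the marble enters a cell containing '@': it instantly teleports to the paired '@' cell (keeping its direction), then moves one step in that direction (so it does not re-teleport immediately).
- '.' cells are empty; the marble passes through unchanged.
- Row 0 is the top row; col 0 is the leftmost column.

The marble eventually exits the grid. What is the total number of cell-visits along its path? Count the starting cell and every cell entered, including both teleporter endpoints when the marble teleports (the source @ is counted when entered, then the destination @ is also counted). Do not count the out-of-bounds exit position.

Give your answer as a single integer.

Answer: 8

Derivation:
Step 1: enter (7,7), '.' pass, move left to (7,6)
Step 2: enter (7,6), '.' pass, move left to (7,5)
Step 3: enter (7,5), '.' pass, move left to (7,4)
Step 4: enter (7,4), '.' pass, move left to (7,3)
Step 5: enter (7,3), '.' pass, move left to (7,2)
Step 6: enter (7,2), '.' pass, move left to (7,1)
Step 7: enter (7,1), '.' pass, move left to (7,0)
Step 8: enter (7,0), '.' pass, move left to (7,-1)
Step 9: at (7,-1) — EXIT via left edge, pos 7
Path length (cell visits): 8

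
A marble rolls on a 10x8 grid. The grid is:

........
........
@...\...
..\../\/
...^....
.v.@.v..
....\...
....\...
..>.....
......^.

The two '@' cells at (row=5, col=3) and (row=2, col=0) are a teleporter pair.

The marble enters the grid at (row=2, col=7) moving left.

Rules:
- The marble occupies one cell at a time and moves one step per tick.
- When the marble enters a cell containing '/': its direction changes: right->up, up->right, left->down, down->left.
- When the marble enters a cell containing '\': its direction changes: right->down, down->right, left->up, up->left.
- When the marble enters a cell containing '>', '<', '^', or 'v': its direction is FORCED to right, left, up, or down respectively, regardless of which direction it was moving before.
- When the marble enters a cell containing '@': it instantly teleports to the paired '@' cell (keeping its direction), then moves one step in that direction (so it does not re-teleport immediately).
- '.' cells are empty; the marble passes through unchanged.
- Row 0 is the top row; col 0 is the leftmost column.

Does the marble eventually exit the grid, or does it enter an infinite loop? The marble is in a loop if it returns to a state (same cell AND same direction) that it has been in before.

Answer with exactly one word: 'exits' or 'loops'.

Answer: exits

Derivation:
Step 1: enter (2,7), '.' pass, move left to (2,6)
Step 2: enter (2,6), '.' pass, move left to (2,5)
Step 3: enter (2,5), '.' pass, move left to (2,4)
Step 4: enter (2,4), '\' deflects left->up, move up to (1,4)
Step 5: enter (1,4), '.' pass, move up to (0,4)
Step 6: enter (0,4), '.' pass, move up to (-1,4)
Step 7: at (-1,4) — EXIT via top edge, pos 4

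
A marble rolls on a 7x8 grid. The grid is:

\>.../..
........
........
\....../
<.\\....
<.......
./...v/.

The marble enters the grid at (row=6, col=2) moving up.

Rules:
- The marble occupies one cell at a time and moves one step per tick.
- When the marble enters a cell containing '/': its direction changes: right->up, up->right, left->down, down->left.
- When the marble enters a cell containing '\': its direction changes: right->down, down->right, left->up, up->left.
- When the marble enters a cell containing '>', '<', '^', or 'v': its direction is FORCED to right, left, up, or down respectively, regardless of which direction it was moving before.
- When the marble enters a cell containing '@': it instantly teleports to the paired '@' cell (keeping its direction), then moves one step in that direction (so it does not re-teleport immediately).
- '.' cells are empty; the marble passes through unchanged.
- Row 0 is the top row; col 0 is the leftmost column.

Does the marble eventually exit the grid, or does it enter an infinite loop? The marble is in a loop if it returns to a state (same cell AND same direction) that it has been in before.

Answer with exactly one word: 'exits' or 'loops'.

Answer: exits

Derivation:
Step 1: enter (6,2), '.' pass, move up to (5,2)
Step 2: enter (5,2), '.' pass, move up to (4,2)
Step 3: enter (4,2), '\' deflects up->left, move left to (4,1)
Step 4: enter (4,1), '.' pass, move left to (4,0)
Step 5: enter (4,0), '<' forces left->left, move left to (4,-1)
Step 6: at (4,-1) — EXIT via left edge, pos 4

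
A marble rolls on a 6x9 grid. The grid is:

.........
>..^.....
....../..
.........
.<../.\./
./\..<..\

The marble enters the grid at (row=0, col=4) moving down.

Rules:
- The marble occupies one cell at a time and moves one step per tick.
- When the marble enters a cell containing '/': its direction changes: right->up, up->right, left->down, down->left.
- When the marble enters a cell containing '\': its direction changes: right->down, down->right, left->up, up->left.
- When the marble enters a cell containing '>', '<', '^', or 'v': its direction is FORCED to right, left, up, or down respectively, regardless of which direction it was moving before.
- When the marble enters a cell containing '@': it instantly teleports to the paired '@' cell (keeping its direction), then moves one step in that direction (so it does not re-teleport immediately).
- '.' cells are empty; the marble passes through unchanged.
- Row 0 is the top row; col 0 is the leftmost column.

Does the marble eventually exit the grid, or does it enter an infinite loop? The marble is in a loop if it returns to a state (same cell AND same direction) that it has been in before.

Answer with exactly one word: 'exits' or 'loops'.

Step 1: enter (0,4), '.' pass, move down to (1,4)
Step 2: enter (1,4), '.' pass, move down to (2,4)
Step 3: enter (2,4), '.' pass, move down to (3,4)
Step 4: enter (3,4), '.' pass, move down to (4,4)
Step 5: enter (4,4), '/' deflects down->left, move left to (4,3)
Step 6: enter (4,3), '.' pass, move left to (4,2)
Step 7: enter (4,2), '.' pass, move left to (4,1)
Step 8: enter (4,1), '<' forces left->left, move left to (4,0)
Step 9: enter (4,0), '.' pass, move left to (4,-1)
Step 10: at (4,-1) — EXIT via left edge, pos 4

Answer: exits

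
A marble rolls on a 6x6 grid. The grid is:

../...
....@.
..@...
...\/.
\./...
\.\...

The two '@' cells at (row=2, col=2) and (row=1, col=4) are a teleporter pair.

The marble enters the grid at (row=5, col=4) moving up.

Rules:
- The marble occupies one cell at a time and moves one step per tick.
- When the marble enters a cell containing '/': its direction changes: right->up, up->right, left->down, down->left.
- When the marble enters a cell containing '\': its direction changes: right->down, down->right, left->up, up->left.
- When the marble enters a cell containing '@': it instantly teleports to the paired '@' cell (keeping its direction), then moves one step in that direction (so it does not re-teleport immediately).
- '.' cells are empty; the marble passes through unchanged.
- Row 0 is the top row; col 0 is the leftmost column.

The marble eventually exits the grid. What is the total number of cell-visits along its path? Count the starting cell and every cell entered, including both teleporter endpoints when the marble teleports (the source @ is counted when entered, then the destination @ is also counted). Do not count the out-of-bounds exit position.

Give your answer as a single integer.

Answer: 4

Derivation:
Step 1: enter (5,4), '.' pass, move up to (4,4)
Step 2: enter (4,4), '.' pass, move up to (3,4)
Step 3: enter (3,4), '/' deflects up->right, move right to (3,5)
Step 4: enter (3,5), '.' pass, move right to (3,6)
Step 5: at (3,6) — EXIT via right edge, pos 3
Path length (cell visits): 4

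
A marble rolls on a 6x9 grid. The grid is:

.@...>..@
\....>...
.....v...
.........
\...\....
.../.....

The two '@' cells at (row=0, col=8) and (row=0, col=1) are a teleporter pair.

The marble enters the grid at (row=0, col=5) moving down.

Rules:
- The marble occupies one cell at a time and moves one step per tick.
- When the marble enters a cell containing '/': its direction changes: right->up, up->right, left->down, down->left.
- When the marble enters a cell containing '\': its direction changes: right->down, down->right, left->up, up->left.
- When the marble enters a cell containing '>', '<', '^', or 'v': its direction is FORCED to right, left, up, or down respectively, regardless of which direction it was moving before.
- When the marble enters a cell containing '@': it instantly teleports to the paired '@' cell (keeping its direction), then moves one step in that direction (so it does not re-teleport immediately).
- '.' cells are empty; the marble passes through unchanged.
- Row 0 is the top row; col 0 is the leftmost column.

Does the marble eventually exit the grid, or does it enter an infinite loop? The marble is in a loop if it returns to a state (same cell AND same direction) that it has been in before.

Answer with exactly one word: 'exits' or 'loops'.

Step 1: enter (0,5), '>' forces down->right, move right to (0,6)
Step 2: enter (0,6), '.' pass, move right to (0,7)
Step 3: enter (0,7), '.' pass, move right to (0,8)
Step 4: enter (0,8), '@' teleport (0,8)->(0,1), also enter (0,1), move right to (0,2)
Step 5: enter (0,2), '.' pass, move right to (0,3)
Step 6: enter (0,3), '.' pass, move right to (0,4)
Step 7: enter (0,4), '.' pass, move right to (0,5)
Step 8: enter (0,5), '>' forces right->right, move right to (0,6)
Step 9: at (0,6) dir=right — LOOP DETECTED (seen before)

Answer: loops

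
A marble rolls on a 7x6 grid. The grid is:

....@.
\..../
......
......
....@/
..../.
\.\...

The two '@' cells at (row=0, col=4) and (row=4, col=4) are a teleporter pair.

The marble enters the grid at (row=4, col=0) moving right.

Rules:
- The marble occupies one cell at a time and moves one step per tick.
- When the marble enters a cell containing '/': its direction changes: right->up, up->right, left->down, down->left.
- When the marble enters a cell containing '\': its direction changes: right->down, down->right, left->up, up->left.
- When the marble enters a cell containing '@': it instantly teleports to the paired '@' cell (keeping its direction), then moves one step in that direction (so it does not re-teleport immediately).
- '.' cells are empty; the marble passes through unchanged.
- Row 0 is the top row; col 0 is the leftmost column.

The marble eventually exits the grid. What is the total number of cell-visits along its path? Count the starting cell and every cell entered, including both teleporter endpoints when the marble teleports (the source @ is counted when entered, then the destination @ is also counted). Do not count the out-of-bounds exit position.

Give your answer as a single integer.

Answer: 7

Derivation:
Step 1: enter (4,0), '.' pass, move right to (4,1)
Step 2: enter (4,1), '.' pass, move right to (4,2)
Step 3: enter (4,2), '.' pass, move right to (4,3)
Step 4: enter (4,3), '.' pass, move right to (4,4)
Step 5: enter (4,4), '@' teleport (4,4)->(0,4), also enter (0,4), move right to (0,5)
Step 6: enter (0,5), '.' pass, move right to (0,6)
Step 7: at (0,6) — EXIT via right edge, pos 0
Path length (cell visits): 7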